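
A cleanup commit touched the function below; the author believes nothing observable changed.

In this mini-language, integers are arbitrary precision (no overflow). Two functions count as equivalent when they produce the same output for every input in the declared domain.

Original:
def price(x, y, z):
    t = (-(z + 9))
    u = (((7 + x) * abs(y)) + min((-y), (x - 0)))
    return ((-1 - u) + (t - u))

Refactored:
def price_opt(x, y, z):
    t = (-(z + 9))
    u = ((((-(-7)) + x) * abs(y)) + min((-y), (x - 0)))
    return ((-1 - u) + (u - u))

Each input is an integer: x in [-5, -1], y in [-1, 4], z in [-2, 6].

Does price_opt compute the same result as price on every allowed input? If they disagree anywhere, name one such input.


Try x=-5, y=-1, z=-2.
price: t becomes -7; next u becomes -3; next final value -2
price_opt: t becomes -7; next u becomes -3; next final value 2
-2 against 2: the behavior changed.
verdict: not equivalent; witness: x=-5, y=-1, z=-2


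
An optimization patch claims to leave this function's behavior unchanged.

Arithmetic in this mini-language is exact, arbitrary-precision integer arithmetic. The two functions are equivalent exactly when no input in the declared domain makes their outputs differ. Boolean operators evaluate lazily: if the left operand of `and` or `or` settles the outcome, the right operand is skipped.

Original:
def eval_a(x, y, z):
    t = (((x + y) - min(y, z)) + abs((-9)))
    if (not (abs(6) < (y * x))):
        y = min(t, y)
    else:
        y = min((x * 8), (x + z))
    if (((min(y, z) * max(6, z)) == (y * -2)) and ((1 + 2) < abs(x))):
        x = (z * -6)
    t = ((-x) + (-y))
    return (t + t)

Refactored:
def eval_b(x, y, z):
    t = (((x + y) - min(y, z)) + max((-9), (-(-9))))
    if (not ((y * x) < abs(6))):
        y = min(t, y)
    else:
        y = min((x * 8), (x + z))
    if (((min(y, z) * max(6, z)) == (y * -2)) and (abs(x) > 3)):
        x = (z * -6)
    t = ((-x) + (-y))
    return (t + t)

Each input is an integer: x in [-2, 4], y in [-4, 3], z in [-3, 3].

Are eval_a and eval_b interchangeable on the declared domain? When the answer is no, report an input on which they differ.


The rewrite breaks on x=-2, y=-4, z=-3, where the results are 36 and 12.
eval_a: t := 7 | (not (abs(6) < (y * x))): false | y := -16 | (((min(y, z) * max(6, z)) == (y * -2)) and ((1 + 2) < abs(x))): false | t := 18 | result 36
eval_b: t := 7 | (not ((y * x) < abs(6))): true | y := -4 | (((min(y, z) * max(6, z)) == (y * -2)) and (abs(x) > 3)): false | t := 6 | result 12
verdict: not equivalent; witness: x=-2, y=-4, z=-3


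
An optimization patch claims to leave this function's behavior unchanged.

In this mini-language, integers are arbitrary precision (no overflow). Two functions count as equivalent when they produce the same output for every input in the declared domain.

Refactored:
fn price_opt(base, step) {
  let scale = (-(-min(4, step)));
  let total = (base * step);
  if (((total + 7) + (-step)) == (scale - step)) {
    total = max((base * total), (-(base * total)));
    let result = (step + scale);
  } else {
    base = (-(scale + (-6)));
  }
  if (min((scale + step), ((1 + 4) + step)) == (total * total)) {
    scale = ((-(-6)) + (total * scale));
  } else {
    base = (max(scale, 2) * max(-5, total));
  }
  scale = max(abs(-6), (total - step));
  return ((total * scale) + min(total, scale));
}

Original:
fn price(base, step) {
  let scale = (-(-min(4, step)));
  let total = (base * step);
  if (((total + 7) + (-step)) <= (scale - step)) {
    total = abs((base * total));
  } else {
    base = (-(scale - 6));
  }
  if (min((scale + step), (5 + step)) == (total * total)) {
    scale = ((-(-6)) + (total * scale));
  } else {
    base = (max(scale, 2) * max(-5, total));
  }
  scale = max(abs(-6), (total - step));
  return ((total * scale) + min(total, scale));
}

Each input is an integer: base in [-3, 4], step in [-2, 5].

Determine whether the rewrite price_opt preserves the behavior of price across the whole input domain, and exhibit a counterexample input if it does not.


Take base=-3, step=2.
price: scale = 2; total = -6; (((total + 7) + (-step)) <= (scale - step)) -> true; total = 18; (min((scale + step), (5 + step)) == (total * total)) -> false; base = 36; scale = 16; return 304
price_opt: scale = 2; total = -6; (((total + 7) + (-step)) == (scale - step)) -> false; base = 4; (min((scale + step), ((1 + 4) + step)) == (total * total)) -> false; base = -10; scale = 6; return -42
304 vs -42 — the two versions disagree here.
verdict: not equivalent; witness: base=-3, step=2


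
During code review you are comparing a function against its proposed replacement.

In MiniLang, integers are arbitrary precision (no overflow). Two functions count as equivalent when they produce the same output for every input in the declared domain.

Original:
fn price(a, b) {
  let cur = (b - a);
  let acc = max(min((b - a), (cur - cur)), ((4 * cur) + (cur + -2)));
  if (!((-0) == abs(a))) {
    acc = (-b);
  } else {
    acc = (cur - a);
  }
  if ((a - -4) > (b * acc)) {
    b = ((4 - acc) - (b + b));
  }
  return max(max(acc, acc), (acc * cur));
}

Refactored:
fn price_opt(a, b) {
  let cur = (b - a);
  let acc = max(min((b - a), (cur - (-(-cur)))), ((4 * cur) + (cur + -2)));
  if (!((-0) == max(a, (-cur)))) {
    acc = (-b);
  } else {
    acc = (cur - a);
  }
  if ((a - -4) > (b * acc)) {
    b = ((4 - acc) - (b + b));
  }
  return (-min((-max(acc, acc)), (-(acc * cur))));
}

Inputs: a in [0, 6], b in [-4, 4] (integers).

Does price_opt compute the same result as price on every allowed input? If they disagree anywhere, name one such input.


Take a=0, b=-4.
price: cur=-4, then acc=-4, then (!((-0) == abs(a))) is false, then acc=-4, then ((a - -4) > (b * acc)) is false, then returns 16
price_opt: cur=-4, then acc=-4, then (!((-0) == max(a, (-cur)))) is true, then acc=4, then ((a - -4) > (b * acc)) is true, then b=8, then returns 4
16 vs 4 — the two versions disagree here.
verdict: not equivalent; witness: a=0, b=-4


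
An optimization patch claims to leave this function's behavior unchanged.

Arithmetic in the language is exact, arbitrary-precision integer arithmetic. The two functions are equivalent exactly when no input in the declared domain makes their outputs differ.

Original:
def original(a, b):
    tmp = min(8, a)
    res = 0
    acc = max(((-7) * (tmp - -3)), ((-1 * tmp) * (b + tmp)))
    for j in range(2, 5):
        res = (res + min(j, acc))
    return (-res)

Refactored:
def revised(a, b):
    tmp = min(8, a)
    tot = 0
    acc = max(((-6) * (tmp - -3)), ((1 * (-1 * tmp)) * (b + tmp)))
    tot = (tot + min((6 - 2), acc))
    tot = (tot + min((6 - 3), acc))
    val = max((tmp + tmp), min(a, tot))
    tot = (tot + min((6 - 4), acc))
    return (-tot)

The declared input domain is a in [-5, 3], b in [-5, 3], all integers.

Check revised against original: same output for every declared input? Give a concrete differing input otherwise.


These are not equivalent — on a=-2, b=-5 the outputs split (21 vs 18).
original: tmp becomes -2; next res becomes 0; next acc becomes -7; next at j=2:; next res becomes -7; next at j=3:; next res becomes -14; next at j=4:; next res becomes -21; next final value 21
revised: tmp becomes -2; next tot becomes 0; next acc becomes -6; next tot becomes -6; next tot becomes -12; next val becomes -4; next tot becomes -18; next final value 18
verdict: not equivalent; witness: a=-2, b=-5


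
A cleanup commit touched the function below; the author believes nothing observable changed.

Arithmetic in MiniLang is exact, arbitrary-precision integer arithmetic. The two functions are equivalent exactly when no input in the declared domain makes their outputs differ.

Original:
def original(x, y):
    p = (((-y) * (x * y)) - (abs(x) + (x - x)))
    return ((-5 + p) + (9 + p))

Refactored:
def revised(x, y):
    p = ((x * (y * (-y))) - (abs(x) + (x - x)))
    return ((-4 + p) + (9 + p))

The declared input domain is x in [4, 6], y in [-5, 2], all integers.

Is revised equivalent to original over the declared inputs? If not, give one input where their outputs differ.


At x=4, y=-5: original gives -204, revised gives -203.
verdict: not equivalent; witness: x=4, y=-5


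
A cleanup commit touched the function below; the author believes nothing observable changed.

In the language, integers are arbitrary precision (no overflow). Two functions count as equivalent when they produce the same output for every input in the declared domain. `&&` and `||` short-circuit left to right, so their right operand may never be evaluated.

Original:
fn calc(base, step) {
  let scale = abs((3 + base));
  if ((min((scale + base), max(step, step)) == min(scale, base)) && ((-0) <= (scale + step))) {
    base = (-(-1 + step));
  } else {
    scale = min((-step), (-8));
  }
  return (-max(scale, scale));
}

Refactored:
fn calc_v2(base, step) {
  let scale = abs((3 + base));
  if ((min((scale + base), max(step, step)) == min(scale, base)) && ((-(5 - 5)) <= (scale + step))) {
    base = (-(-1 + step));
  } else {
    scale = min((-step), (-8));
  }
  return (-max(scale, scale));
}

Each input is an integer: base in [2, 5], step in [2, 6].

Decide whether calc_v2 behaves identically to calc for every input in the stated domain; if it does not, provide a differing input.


This is a faithful refactor — constant usage differs, plus arithmetic usage differs, but the computed results match everywhere.
One worked example (base=4, step=2) — calc: scale=7, then ((min((scale + base), max(step, step)) == min(scale, base)) && ((-0) <= (scale + step))) is false, then scale=-8, then returns 8; calc_v2: scale=7, then ((min((scale + base), max(step, step)) == min(scale, base)) && ((-(5 - 5)) <= (scale + step))) is false, then scale=-8, then returns 8; agreement on 8.
Checked all 20 inputs in the declared domain: the outputs agree on every one.
verdict: equivalent


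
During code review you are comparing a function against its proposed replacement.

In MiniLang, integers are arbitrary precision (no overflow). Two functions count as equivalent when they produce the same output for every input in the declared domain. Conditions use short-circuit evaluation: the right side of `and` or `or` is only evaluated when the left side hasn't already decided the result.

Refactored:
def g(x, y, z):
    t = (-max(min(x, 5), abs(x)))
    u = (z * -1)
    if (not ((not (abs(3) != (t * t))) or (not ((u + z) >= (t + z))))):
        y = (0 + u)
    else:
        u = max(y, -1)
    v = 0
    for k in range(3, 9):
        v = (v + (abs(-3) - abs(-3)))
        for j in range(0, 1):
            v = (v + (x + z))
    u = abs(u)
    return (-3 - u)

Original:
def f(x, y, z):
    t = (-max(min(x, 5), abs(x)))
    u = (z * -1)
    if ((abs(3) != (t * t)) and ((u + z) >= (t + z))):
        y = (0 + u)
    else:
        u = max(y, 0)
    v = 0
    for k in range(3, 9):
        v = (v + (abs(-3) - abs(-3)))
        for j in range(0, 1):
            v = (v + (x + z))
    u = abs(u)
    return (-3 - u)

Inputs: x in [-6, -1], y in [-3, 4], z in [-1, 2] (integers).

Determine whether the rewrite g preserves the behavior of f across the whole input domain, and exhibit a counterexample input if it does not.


x=-1, y=-3, z=2 yields -3 from f but -4 from g.
verdict: not equivalent; witness: x=-1, y=-3, z=2


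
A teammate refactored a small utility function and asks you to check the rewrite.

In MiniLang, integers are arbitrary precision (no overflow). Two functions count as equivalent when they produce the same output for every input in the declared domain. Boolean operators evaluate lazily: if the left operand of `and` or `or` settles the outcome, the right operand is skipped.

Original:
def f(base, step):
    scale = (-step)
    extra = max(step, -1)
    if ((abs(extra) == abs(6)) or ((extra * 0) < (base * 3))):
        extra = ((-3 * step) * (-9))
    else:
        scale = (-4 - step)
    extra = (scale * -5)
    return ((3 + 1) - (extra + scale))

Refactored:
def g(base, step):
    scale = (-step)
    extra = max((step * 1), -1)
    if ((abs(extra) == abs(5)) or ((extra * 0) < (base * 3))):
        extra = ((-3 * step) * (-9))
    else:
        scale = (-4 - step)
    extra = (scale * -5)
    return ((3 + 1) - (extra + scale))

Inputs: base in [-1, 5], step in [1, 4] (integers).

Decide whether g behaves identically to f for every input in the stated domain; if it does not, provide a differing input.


The one real change (`6` became `5`) has no effect anywhere in the declared ranges.
As a probe, take base=-1, step=3: f runs scale := -3 | extra := 3 | ((abs(extra) == abs(6)) or ((extra * 0) < (base * 3))): false | scale := -7 | extra := 35 | result -24; g runs scale := -3 | extra := 3 | ((abs(extra) == abs(5)) or ((extra * 0) < (base * 3))): false | scale := -7 | extra := 35 | result -24; both end at -24.
Across all 28 domain points the two functions coincide.
verdict: equivalent


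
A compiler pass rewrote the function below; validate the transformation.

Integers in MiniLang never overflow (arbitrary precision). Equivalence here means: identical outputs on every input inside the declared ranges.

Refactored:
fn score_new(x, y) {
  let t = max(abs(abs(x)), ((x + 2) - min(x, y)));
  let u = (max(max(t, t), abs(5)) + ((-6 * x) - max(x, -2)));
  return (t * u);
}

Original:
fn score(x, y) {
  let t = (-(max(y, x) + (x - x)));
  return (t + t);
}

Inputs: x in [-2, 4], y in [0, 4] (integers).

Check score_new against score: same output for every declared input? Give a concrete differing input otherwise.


These are not equivalent — on x=-2, y=0 the outputs split (0 vs 38).
score: t=0, then returns 0
score_new: t=2, then u=19, then returns 38
verdict: not equivalent; witness: x=-2, y=0


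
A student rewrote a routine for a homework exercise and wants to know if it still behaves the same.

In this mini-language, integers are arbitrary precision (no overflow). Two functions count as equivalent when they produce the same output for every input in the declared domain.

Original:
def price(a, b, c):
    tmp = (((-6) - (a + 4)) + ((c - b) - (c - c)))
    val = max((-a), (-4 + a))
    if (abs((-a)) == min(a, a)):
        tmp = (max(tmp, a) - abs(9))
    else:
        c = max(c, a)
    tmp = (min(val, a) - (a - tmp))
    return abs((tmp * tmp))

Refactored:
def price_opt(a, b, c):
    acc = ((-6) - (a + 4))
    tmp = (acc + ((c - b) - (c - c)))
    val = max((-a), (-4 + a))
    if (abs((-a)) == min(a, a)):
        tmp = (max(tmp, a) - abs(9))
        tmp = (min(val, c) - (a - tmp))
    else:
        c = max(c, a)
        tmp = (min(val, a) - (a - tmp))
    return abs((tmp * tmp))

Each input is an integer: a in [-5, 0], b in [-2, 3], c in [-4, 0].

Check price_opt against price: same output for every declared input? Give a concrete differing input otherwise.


Evaluate both at a=0, b=-2, c=-4.
price: tmp := -12 | val := 0 | (abs((-a)) == min(a, a)): true | tmp := -9 | tmp := -9 | result 81
price_opt: acc := -10 | tmp := -12 | val := 0 | (abs((-a)) == min(a, a)): true | tmp := -9 | tmp := -13 | result 169
81 against 169: the behavior changed.
verdict: not equivalent; witness: a=0, b=-2, c=-4


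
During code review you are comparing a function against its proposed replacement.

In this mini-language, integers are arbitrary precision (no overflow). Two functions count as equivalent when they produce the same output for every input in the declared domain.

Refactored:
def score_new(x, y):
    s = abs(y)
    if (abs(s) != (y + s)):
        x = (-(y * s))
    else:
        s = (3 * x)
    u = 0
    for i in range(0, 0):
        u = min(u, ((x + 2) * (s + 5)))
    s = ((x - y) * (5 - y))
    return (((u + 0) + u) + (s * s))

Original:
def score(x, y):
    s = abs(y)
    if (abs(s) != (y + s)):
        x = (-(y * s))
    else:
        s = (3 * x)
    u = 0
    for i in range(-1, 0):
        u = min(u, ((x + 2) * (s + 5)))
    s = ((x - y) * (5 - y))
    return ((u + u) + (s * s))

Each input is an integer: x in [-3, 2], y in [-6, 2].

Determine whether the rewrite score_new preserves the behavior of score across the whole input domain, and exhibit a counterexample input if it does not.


Not equivalent: x=-3, y=2 separates them (296 vs 324).
score: s becomes 2; next (abs(s) != (y + s)) evaluates to true; next x becomes -4; next u becomes 0; next at i=-1:; next u becomes -14; next s becomes -18; next final value 296
score_new: s becomes 2; next (abs(s) != (y + s)) evaluates to true; next x becomes -4; next u becomes 0; next i never enters its loop body; next s becomes -18; next final value 324
verdict: not equivalent; witness: x=-3, y=2


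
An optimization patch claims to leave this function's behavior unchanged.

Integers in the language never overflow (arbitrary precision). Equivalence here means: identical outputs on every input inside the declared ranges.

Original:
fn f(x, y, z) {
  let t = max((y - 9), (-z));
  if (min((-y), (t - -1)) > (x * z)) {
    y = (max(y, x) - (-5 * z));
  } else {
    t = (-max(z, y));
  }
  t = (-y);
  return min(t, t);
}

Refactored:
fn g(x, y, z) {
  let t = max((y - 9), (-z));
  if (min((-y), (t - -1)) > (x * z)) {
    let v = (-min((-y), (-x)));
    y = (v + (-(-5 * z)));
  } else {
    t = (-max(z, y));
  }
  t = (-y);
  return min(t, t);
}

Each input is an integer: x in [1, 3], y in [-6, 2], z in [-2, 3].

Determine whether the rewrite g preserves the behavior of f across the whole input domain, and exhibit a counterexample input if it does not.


Equivalent — the differences include local variable names differ, and statement counts differ, and arithmetic usage differs, and min/max/abs usage differs, yet no declared input distinguishes the two.
As a probe, take x=3, y=-5, z=-1: f runs t := 1 | (min((-y), (t - -1)) > (x * z)): true | y := -2 | t := 2 | result 2; g runs t := 1 | (min((-y), (t - -1)) > (x * z)): true | v := 3 | y := -2 | t := 2 | result 2; both end at 2.
Across all 162 domain points the two functions coincide.
verdict: equivalent


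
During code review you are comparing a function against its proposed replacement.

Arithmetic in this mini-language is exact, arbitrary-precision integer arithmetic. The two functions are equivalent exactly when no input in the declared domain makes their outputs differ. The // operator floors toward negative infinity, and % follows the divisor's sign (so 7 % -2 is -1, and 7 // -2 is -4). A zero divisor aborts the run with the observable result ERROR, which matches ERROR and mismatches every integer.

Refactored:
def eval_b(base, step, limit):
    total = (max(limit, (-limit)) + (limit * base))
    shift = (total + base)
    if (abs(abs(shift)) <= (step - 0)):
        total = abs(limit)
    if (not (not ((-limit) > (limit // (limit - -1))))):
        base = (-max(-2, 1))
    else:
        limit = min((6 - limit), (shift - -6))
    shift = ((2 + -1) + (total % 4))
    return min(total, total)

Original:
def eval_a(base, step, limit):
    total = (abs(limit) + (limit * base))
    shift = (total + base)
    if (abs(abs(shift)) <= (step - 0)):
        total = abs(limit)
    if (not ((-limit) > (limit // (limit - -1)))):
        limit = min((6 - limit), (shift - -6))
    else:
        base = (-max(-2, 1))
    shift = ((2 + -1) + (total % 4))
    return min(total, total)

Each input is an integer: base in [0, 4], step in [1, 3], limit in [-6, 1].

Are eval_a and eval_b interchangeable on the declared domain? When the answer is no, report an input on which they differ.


This is a faithful refactor — min/max/abs usage differs; also boolean connective usage differs, but the computed results match everywhere.
One worked example (base=0, step=3, limit=-1) — eval_a: total=1, then shift=1, then (abs(abs(shift)) <= (step - 0)) is true, then total=1, then a zero divisor aborts: ERROR; eval_b: total=1, then shift=1, then (abs(abs(shift)) <= (step - 0)) is true, then total=1, then a zero divisor aborts: ERROR; agreement on ERROR.
Checked all 120 inputs in the declared domain: the outputs agree on every one.
verdict: equivalent


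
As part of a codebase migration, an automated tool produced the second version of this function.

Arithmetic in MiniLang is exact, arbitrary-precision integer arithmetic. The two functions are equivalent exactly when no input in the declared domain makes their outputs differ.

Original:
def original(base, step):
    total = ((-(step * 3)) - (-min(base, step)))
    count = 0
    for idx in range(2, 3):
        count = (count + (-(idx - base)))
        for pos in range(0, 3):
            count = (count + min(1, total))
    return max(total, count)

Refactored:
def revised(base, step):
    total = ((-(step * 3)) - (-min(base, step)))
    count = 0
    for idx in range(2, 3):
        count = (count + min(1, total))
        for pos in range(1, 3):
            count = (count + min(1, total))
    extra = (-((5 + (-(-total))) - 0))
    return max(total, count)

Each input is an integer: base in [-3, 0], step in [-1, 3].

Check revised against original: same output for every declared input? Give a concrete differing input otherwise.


Not equivalent: base=-2, step=-1 separates them (1 vs 3).
original: total = 1; count = 0; [idx=2]; count = -4; [pos=0]; count = -3; [pos=1]; count = -2; [pos=2]; count = -1; return 1
revised: total = 1; count = 0; [idx=2]; count = 1; [pos=1]; count = 2; [pos=2]; count = 3; extra = -6; return 3
verdict: not equivalent; witness: base=-2, step=-1


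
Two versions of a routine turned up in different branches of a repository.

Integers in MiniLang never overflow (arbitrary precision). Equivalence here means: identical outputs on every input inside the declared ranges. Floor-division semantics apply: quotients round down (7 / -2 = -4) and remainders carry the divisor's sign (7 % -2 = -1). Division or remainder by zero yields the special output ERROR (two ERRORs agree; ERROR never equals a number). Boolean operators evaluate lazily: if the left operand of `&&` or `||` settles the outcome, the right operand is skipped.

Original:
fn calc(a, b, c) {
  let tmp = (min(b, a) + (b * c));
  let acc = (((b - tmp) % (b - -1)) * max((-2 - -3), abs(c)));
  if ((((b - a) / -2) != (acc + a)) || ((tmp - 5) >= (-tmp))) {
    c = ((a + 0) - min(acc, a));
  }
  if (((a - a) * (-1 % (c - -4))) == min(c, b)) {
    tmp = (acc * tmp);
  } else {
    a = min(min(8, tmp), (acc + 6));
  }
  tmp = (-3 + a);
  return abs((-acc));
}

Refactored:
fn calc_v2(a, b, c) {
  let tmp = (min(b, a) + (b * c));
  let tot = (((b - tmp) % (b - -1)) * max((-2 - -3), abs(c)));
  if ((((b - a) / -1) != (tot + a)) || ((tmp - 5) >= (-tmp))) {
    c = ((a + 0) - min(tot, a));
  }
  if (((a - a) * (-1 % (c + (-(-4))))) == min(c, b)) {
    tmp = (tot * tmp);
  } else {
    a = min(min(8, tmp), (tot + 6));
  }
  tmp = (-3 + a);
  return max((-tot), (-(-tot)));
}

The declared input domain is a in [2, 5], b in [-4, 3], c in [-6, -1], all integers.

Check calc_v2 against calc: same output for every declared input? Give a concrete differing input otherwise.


There is a counterexample at a=2, b=0, c=-4: 0 on one side, ERROR on the other.
calc: tmp := 0 | acc := 0 | ((((b - a) / -2) != (acc + a)) || ((tmp - 5) >= (-tmp))): true | c := 2 | (((a - a) * (-1 % (c - -4))) == min(c, b)): true | tmp := 0 | tmp := -1 | result 0
calc_v2: tmp := 0 | tot := 0 | ((((b - a) / -1) != (tot + a)) || ((tmp - 5) >= (-tmp))): false | divide-by-zero, output ERROR
verdict: not equivalent; witness: a=2, b=0, c=-4


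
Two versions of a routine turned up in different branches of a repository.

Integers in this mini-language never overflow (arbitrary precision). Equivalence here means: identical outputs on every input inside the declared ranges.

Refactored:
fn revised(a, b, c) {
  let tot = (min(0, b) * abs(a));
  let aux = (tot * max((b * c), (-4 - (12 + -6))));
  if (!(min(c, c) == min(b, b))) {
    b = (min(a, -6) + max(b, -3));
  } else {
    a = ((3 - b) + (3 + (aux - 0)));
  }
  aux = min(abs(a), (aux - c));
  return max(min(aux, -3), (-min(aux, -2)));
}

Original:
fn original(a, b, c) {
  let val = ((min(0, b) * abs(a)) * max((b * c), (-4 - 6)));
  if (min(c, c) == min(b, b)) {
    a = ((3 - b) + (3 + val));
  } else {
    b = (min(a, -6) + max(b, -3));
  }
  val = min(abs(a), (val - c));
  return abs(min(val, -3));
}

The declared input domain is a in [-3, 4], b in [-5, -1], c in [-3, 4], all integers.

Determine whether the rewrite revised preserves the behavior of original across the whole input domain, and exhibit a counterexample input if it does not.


Run the pair on a=-3, b=-5, c=0.
original: val=0, then (min(c, c) == min(b, b)) is false, then b=-9, then val=0, then returns 3
revised: tot=-15, then aux=0, then (!(min(c, c) == min(b, b))) is true, then b=-9, then aux=0, then returns 2
3 and 2 differ, so these are not the same function on this domain.
verdict: not equivalent; witness: a=-3, b=-5, c=0


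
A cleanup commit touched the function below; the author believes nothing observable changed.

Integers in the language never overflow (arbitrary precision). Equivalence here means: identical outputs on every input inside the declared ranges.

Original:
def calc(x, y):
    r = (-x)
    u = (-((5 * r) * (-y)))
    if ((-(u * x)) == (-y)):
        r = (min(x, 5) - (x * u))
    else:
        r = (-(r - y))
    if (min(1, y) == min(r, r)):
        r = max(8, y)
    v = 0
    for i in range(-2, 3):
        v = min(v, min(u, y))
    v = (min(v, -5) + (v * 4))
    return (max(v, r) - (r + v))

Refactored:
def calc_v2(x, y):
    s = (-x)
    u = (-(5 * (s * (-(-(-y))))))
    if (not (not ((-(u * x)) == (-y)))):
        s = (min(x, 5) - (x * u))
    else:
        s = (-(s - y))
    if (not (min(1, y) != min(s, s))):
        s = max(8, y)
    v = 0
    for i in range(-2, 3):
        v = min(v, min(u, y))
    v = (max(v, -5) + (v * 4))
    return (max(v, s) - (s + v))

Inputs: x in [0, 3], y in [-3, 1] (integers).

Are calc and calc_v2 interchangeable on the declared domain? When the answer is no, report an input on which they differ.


Input x=0, y=-3: 17 from calc versus 15 from calc_v2.
verdict: not equivalent; witness: x=0, y=-3


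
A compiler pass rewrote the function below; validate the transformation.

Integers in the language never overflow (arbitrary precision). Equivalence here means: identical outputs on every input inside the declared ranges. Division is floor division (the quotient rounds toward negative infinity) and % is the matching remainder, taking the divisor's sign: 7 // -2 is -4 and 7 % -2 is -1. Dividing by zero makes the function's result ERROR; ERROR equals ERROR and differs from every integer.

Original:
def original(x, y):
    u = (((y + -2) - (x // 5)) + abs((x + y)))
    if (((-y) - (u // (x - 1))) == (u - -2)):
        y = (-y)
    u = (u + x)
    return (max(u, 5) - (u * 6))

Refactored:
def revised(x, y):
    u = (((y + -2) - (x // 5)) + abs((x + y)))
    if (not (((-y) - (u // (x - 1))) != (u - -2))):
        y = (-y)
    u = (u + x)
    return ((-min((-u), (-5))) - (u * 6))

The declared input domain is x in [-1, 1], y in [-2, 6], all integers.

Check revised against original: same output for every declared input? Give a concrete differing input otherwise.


Although min/max/abs usage differs, comparison usage differs, boolean connective usage differs, 27/27 inputs agree.
verdict: equivalent


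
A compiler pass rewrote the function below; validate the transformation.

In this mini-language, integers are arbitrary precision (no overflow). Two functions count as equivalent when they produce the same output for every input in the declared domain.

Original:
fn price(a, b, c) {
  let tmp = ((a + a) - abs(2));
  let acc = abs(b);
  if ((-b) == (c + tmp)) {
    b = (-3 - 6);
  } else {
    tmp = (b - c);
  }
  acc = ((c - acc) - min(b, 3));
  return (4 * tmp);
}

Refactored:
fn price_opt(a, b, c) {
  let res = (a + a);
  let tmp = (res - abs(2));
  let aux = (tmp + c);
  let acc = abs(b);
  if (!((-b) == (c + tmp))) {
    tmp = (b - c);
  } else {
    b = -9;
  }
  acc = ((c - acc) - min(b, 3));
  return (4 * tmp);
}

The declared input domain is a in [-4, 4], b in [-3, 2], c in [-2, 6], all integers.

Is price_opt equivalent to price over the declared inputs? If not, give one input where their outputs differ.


This is a faithful refactor — constant usage differs; arithmetic usage differs; local variable names differ; statement counts differ; boolean connective usage differs, but the computed results match everywhere.
Spot check at a=-1, b=-3, c=6 — price: tmp := -4 | acc := 3 | ((-b) == (c + tmp)): false | tmp := -9 | acc := 6 | result -36. price_opt: res := -2 | tmp := -4 | aux := 2 | acc := 3 | (!((-b) == (c + tmp))): true | tmp := -9 | acc := 6 | result -36. Both give -36.
Every one of the 486 inputs gives matching results.
verdict: equivalent


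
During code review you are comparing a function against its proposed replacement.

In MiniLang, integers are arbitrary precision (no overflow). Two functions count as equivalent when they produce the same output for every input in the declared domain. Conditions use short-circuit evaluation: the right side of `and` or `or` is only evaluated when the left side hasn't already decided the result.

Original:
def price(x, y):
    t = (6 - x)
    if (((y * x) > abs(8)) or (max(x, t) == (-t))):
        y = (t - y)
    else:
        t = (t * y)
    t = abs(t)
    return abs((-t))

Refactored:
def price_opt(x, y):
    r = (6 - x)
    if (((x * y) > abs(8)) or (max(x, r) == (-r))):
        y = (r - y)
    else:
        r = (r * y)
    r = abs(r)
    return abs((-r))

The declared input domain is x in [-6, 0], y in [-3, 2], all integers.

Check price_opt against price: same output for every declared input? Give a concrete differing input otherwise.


The two are interchangeable: local variable names differ, and every declared input agrees.
One worked example (x=-3, y=2) — price: t becomes 9; next (((y * x) > abs(8)) or (max(x, t) == (-t))) evaluates to false; next t becomes 18; next t becomes 18; next final value 18; price_opt: r becomes 9; next (((x * y) > abs(8)) or (max(x, r) == (-r))) evaluates to false; next r becomes 18; next r becomes 18; next final value 18; agreement on 18.
Checked all 42 inputs in the declared domain: the outputs agree on every one.
verdict: equivalent


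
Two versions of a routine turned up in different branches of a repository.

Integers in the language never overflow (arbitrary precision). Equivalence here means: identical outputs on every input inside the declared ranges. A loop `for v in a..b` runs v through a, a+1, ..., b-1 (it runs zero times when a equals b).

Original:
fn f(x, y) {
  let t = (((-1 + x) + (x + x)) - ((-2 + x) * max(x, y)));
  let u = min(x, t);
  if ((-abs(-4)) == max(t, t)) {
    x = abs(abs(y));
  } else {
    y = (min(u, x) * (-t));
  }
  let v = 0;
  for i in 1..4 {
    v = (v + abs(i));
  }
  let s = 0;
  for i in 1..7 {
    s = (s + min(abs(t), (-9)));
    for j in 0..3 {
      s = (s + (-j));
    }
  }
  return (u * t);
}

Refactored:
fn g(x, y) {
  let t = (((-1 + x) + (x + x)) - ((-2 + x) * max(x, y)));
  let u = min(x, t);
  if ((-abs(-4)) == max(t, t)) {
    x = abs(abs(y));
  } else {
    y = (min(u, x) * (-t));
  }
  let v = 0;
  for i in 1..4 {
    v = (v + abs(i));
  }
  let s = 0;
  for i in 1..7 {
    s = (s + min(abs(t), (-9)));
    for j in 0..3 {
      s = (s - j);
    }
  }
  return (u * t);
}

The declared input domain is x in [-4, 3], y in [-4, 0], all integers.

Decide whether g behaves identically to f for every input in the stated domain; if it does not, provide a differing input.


Side by side, the visible changes include: arithmetic usage differs.
Tracing x=0, y=-4: f: t becomes -1; next u becomes -1; next ((-abs(-4)) == max(t, t)) evaluates to false; next y becomes -1; next v becomes 0; next at i=1:; next v becomes 1; next at i=2:; next v becomes 3; next at i=3:; next v becomes 6; next s becomes 0; next at i=1:; next s becomes -9; next at j=0:; next s becomes -9; next at j=1:; next s becomes -10; next at j=2:; next s becomes -12; next at i=2:; next s becomes -21; next at j=0:; next s becomes -21; next at j=1:; next s becomes -22; next at j=2:; next s becomes -24; next at i=3:; next s becomes -33; next at j=0:; next s becomes -33; next at j=1:; next s becomes -34; next at j=2:; next s becomes -36; next at i=4:; next s becomes -45; next at j=0:; next s becomes -45; next at j=1:; next s becomes -46; next at j=2:; next s becomes -48; next at i=5:; next s becomes -57; next at j=0:; next s becomes -57; next at j=1:; next s becomes -58; next at j=2:; next s becomes -60; next at i=6:; next s becomes -69; next at j=0:; next s becomes -69; next at j=1:; next s becomes -70; next at j=2:; next s becomes -72; next final value 1 | g: t becomes -1; next u becomes -1; next ((-abs(-4)) == max(t, t)) evaluates to false; next y becomes -1; next v becomes 0; next at i=1:; next v becomes 1; next at i=2:; next v becomes 3; next at i=3:; next v becomes 6; next s becomes 0; next at i=1:; next s becomes -9; next at j=0:; next s becomes -9; next at j=1:; next s becomes -10; next at j=2:; next s becomes -12; next at i=2:; next s becomes -21; next at j=0:; next s becomes -21; next at j=1:; next s becomes -22; next at j=2:; next s becomes -24; next at i=3:; next s becomes -33; next at j=0:; next s becomes -33; next at j=1:; next s becomes -34; next at j=2:; next s becomes -36; next at i=4:; next s becomes -45; next at j=0:; next s becomes -45; next at j=1:; next s becomes -46; next at j=2:; next s becomes -48; next at i=5:; next s becomes -57; next at j=0:; next s becomes -57; next at j=1:; next s becomes -58; next at j=2:; next s becomes -60; next at i=6:; next s becomes -69; next at j=0:; next s becomes -69; next at j=1:; next s becomes -70; next at j=2:; next s becomes -72; next final value 1 — matching result 1.
An exhaustive pass over the 40 declared inputs shows identical outputs.
verdict: equivalent


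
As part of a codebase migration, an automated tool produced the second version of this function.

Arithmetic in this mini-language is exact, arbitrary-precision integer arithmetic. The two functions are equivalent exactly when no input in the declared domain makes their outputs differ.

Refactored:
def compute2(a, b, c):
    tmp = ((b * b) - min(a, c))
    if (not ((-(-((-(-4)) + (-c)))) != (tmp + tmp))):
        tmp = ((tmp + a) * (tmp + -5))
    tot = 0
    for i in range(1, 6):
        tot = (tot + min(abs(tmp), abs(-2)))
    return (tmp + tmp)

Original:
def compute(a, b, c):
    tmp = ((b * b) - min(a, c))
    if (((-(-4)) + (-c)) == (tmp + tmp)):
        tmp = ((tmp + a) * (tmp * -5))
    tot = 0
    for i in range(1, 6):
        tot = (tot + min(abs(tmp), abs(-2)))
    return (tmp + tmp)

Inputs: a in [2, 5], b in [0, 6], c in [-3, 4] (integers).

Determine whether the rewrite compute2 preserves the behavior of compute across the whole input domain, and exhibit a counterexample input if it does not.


There is a counterexample at a=2, b=1, c=-2: -150 on one side, -20 on the other.
compute: tmp=3, then (((-(-4)) + (-c)) == (tmp + tmp)) is true, then tmp=-75, then tot=0, then (i=1), then tot=2, then (i=2), then tot=4, then (i=3), then tot=6, then (i=4), then tot=8, then (i=5), then tot=10, then returns -150
compute2: tmp=3, then (not ((-(-((-(-4)) + (-c)))) != (tmp + tmp))) is true, then tmp=-10, then tot=0, then (i=1), then tot=2, then (i=2), then tot=4, then (i=3), then tot=6, then (i=4), then tot=8, then (i=5), then tot=10, then returns -20
verdict: not equivalent; witness: a=2, b=1, c=-2


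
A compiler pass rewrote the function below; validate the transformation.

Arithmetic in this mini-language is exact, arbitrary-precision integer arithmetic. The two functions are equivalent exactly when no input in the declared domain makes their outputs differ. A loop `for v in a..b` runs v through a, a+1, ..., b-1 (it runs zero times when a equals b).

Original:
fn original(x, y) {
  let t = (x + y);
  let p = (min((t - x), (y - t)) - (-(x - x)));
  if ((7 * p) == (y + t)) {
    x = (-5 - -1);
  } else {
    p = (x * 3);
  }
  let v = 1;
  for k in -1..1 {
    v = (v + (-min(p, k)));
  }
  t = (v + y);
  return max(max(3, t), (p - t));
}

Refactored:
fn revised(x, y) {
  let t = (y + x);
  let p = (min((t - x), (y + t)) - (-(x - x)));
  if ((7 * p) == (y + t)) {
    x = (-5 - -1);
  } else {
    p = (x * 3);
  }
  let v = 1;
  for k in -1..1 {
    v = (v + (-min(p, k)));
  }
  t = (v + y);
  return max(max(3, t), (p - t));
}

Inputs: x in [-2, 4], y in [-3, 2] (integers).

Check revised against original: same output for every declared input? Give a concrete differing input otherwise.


These are not equivalent — on x=-2, y=1 the outputs split (14 vs 3).
original: t = -1; p = 1; ((7 * p) == (y + t)) -> false; p = -6; v = 1; [k=-1]; v = 7; [k=0]; v = 13; t = 14; return 14
revised: t = -1; p = 0; ((7 * p) == (y + t)) -> true; x = -4; v = 1; [k=-1]; v = 2; [k=0]; v = 2; t = 3; return 3
verdict: not equivalent; witness: x=-2, y=1


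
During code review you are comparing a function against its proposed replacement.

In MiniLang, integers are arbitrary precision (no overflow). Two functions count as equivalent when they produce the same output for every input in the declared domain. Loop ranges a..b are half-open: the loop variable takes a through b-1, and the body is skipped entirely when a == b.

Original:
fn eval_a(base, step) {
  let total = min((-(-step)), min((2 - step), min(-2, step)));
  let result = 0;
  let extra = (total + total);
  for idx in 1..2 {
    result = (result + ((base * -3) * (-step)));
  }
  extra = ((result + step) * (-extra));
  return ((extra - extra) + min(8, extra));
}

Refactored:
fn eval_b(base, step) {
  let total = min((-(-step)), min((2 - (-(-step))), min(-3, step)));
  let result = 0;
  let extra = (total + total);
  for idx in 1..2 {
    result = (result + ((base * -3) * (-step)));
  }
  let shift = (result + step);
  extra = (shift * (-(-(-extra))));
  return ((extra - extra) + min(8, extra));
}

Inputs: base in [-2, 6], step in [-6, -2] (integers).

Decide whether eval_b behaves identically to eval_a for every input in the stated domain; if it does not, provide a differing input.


Run the pair on base=0, step=-2.
eval_a: total=-2, then result=0, then extra=-4, then (idx=1), then result=0, then extra=-8, then returns -8
eval_b: total=-3, then result=0, then extra=-6, then (idx=1), then result=0, then shift=-2, then extra=-12, then returns -12
-8 against -12: the behavior changed.
verdict: not equivalent; witness: base=0, step=-2


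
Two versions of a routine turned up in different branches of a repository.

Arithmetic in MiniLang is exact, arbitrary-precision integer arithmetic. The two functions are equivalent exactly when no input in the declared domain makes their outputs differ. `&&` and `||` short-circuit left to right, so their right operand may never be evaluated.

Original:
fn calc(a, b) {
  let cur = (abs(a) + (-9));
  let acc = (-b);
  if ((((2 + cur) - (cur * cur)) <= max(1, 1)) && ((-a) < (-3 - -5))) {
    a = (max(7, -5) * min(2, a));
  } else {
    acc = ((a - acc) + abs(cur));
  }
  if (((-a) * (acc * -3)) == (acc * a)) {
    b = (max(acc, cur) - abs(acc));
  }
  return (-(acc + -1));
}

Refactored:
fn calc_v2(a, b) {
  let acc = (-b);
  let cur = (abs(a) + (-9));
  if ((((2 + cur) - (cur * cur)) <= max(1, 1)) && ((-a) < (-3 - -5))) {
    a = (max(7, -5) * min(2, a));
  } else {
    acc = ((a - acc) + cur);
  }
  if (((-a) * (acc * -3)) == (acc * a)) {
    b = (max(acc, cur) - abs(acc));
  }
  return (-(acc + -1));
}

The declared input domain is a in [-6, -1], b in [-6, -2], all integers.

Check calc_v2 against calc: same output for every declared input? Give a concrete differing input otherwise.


Evaluate both at a=-6, b=-6.
calc: cur = -3; acc = 6; ((((2 + cur) - (cur * cur)) <= max(1, 1)) && ((-a) < (-3 - -5))) -> false; acc = -9; (((-a) * (acc * -3)) == (acc * a)) -> false; return 10
calc_v2: acc = 6; cur = -3; ((((2 + cur) - (cur * cur)) <= max(1, 1)) && ((-a) < (-3 - -5))) -> false; acc = -15; (((-a) * (acc * -3)) == (acc * a)) -> false; return 16
10 and 16 differ, so these are not the same function on this domain.
verdict: not equivalent; witness: a=-6, b=-6


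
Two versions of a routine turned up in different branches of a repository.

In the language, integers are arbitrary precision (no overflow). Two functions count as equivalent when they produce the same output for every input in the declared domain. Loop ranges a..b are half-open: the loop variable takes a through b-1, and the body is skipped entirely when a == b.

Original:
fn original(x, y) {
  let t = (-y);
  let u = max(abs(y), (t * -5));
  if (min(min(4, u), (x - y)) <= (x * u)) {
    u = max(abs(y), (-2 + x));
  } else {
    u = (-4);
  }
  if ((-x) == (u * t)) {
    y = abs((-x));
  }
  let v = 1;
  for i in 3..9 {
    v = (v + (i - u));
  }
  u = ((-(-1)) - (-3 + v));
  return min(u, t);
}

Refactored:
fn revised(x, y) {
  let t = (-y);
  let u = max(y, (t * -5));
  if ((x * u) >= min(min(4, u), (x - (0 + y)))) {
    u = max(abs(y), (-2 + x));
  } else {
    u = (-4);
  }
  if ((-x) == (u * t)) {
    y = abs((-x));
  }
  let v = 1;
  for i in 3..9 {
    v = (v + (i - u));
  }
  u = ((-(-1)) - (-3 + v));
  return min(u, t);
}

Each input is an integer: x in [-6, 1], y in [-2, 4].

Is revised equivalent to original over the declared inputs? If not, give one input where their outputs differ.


Take x=-6, y=-2.
original: t := 2 | u := 2 | (min(min(4, u), (x - y)) <= (x * u)): false | u := -4 | ((-x) == (u * t)): false | v := 1 | iter i=3: | v := 8 | iter i=4: | v := 16 | iter i=5: | v := 25 | iter i=6: | v := 35 | iter i=7: | v := 46 | iter i=8: | v := 58 | u := -54 | result -54
revised: t := 2 | u := -2 | ((x * u) >= min(min(4, u), (x - (0 + y)))): true | u := 2 | ((-x) == (u * t)): false | v := 1 | iter i=3: | v := 2 | iter i=4: | v := 4 | iter i=5: | v := 7 | iter i=6: | v := 11 | iter i=7: | v := 16 | iter i=8: | v := 22 | u := -18 | result -18
-54 against -18: the behavior changed.
verdict: not equivalent; witness: x=-6, y=-2
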